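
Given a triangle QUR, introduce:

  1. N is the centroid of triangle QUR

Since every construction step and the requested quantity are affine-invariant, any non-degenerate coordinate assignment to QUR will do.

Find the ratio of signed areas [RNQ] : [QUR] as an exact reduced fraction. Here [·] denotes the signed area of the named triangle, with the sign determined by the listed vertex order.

Set Q = (0, 0), U = (1, 0), R = (0, 1); any affine frame gives the same invariant.
1. N is the centroid of triangle QUR ⇒ N = (1/3, 1/3)
2·[RNQ] = -1/3, 2·[QUR] = 1
[RNQ]:[QUR] = -1/3:1 = -1/3

[RNQ]:[QUR] = -1/3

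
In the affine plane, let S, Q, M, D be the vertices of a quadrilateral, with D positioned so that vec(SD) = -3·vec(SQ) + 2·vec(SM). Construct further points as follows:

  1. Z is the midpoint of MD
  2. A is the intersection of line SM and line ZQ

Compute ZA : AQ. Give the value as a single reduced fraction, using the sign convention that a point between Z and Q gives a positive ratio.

Assign S = (0, 0), Q = (1, 0), M = (0, 1), D = (-3, 2) — the answer is frame-independent, so this choice is without loss of generality.
1. Z is the midpoint of MD ⇒ Z = (-3/2, 3/2)
2. A is the intersection of line SM and line ZQ ⇒ A = (0, 3/5)
A = Z + t·(Q−Z) with t = 3/5, so ZA:AQ = t:(1−t) = 3/5:2/5

ZA:AQ = 3/2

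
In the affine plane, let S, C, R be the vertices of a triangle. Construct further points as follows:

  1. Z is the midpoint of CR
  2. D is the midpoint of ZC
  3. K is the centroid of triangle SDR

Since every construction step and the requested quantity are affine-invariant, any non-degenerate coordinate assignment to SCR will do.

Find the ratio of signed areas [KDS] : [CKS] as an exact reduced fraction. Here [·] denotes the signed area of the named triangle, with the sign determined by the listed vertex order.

Set S = (0, 0), C = (1, 0), R = (0, 1); any affine frame gives the same invariant.
1. Z is the midpoint of CR ⇒ Z = (1/2, 1/2)
2. D is the midpoint of ZC ⇒ D = (3/4, 1/4)
3. K is the centroid of triangle SDR ⇒ K = (1/4, 5/12)
2·[KDS] = -1/4, 2·[CKS] = 5/12
[KDS]:[CKS] = -1/4:5/12 = -3/5

[KDS]:[CKS] = -3/5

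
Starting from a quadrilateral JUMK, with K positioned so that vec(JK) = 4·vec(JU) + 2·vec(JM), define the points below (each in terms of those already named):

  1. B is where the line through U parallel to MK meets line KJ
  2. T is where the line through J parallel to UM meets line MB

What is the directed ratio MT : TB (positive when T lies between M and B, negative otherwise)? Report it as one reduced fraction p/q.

MT:TB = 2/3

Assign J = (0, 0), U = (1, 0), M = (0, 1), K = (4, 2) — the answer is frame-independent, so this choice is without loss of generality.
1. B is where the line through U parallel to MK meets line KJ ⇒ B = (-1, -1/2)
2. T is where the line through J parallel to UM meets line MB ⇒ T = (-2/5, 2/5)
T = M + t·(B−M) with t = 2/5, so MT:TB = t:(1−t) = 2/5:3/5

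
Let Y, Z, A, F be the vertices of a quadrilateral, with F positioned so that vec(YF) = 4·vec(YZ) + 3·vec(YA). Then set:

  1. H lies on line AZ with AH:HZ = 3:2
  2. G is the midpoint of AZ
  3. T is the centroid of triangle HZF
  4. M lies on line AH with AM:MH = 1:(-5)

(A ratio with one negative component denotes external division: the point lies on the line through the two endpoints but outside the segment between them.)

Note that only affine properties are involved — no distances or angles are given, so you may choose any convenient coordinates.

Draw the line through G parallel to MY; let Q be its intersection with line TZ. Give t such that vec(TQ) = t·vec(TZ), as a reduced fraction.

t = 10/7

Choose coordinates Y = (0, 0), Z = (1, 0), A = (0, 1), F = (4, 3).
1. H lies on line AZ with AH:HZ = 3:2 ⇒ H = (3/5, 2/5)
2. G is the midpoint of AZ ⇒ G = (1/2, 1/2)
3. T is the centroid of triangle HZF ⇒ T = (28/15, 17/15)
4. M lies on line AH with AM:MH = 1:(-5) ⇒ M = (-3/20, 23/20)
through G parallel to MY: direction (3/20, -23/20); meets TZ at Q = (22/35, -17/35)
Q = T + t·(Z−T) with t = 10/7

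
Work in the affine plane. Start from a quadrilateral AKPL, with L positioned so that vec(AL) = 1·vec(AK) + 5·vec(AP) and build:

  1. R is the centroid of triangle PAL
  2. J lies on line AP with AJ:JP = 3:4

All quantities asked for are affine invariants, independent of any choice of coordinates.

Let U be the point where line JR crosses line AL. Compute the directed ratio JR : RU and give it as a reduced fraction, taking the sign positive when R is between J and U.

Work in coordinates with A = (0, 0), K = (1, 0), P = (0, 1), L = (1, 5).
1. R is the centroid of triangle PAL ⇒ R = (1/3, 2)
2. J lies on line AP with AJ:JP = 3:4 ⇒ J = (0, 3/7)
line JR meets AL at U = (3/2, 15/2)
R = J + t·(U−J) with t = 2/9, so JR:RU = 2/9:7/9

JR:RU = 2/7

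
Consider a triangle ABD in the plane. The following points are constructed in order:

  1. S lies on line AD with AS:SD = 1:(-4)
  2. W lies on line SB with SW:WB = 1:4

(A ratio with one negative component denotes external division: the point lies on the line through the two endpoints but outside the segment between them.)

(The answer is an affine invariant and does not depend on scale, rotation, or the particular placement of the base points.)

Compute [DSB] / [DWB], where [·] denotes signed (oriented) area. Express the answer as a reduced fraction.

[DSB]:[DWB] = 5/4

Set A = (0, 0), B = (1, 0), D = (0, 1); any affine frame gives the same invariant.
1. S lies on line AD with AS:SD = 1:(-4) ⇒ S = (0, -1/3)
2. W lies on line SB with SW:WB = 1:4 ⇒ W = (1/5, -4/15)
2·[DSB] = 4/3, 2·[DWB] = 16/15
[DSB]:[DWB] = 4/3:16/15 = 5/4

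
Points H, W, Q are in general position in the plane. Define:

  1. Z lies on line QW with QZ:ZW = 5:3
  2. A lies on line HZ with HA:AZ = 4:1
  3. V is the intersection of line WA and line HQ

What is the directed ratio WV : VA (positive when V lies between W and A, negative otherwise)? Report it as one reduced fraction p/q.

Assign H = (0, 0), W = (1, 0), Q = (0, 1) — the answer is frame-independent, so this choice is without loss of generality.
1. Z lies on line QW with QZ:ZW = 5:3 ⇒ Z = (5/8, 3/8)
2. A lies on line HZ with HA:AZ = 4:1 ⇒ A = (1/2, 3/10)
3. V is the intersection of line WA and line HQ ⇒ V = (0, 3/5)
V = W + t·(A−W) with t = 2, so WV:VA = t:(1−t) = 2:-1

WV:VA = -2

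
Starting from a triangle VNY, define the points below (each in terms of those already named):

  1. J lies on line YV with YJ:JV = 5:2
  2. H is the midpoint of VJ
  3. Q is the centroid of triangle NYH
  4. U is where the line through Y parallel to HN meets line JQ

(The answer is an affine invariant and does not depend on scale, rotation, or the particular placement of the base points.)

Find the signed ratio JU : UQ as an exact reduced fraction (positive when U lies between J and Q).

JU:UQ = -5/4

Work in coordinates with V = (0, 0), N = (1, 0), Y = (0, 1).
1. J lies on line YV with YJ:JV = 5:2 ⇒ J = (0, 2/7)
2. H is the midpoint of VJ ⇒ H = (0, 1/7)
3. Q is the centroid of triangle NYH ⇒ Q = (1/3, 8/21)
4. U is where the line through Y parallel to HN meets line JQ ⇒ U = (5/3, 16/21)
U = J + t·(Q−J) with t = 5, so JU:UQ = t:(1−t) = 5:-4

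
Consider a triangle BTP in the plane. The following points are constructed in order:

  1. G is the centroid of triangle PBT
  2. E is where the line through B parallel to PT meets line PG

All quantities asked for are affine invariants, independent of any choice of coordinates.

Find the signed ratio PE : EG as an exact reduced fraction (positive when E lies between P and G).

PE:EG = -3/2

Work in coordinates with B = (0, 0), T = (1, 0), P = (0, 1).
1. G is the centroid of triangle PBT ⇒ G = (1/3, 1/3)
2. E is where the line through B parallel to PT meets line PG ⇒ E = (1, -1)
E = P + t·(G−P) with t = 3, so PE:EG = t:(1−t) = 3:-2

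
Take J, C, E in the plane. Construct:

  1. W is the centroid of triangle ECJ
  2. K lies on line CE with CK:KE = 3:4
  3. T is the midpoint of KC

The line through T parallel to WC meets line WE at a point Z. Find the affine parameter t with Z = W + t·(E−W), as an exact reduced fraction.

t = 3/14

Assign J = (0, 0), C = (1, 0), E = (0, 1) — the answer is frame-independent, so this choice is without loss of generality.
1. W is the centroid of triangle ECJ ⇒ W = (1/3, 1/3)
2. K lies on line CE with CK:KE = 3:4 ⇒ K = (4/7, 3/7)
3. T is the midpoint of KC ⇒ T = (11/14, 3/14)
through T parallel to WC: direction (2/3, -1/3); meets WE at Z = (11/42, 10/21)
Z = W + t·(E−W) with t = 3/14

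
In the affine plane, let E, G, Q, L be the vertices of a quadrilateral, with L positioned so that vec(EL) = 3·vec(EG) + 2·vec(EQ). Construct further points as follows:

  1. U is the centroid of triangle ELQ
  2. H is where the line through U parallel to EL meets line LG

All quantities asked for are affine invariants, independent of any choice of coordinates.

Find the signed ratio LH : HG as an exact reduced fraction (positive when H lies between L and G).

Choose coordinates E = (0, 0), G = (1, 0), Q = (0, 1), L = (3, 2).
1. U is the centroid of triangle ELQ ⇒ U = (1, 1)
2. H is where the line through U parallel to EL meets line LG ⇒ H = (4, 3)
H = L + t·(G−L) with t = -1/2, so LH:HG = t:(1−t) = -1/2:3/2

LH:HG = -1/3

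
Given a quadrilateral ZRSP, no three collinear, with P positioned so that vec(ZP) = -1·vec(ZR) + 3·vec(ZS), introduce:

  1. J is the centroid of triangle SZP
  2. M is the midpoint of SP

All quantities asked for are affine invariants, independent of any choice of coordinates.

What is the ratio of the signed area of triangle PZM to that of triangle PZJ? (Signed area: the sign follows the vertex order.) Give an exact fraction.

Work in coordinates with Z = (0, 0), R = (1, 0), S = (0, 1), P = (-1, 3).
1. J is the centroid of triangle SZP ⇒ J = (-1/3, 4/3)
2. M is the midpoint of SP ⇒ M = (-1/2, 2)
2·[PZM] = 1/2, 2·[PZJ] = 1/3
[PZM]:[PZJ] = 1/2:1/3 = 3/2

[PZM]:[PZJ] = 3/2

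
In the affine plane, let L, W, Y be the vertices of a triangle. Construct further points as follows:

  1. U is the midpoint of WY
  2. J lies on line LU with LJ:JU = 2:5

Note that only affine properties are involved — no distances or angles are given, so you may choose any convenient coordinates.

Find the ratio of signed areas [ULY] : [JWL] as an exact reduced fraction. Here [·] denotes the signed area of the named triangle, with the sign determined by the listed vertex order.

[ULY]:[JWL] = 7/2

Work in coordinates with L = (0, 0), W = (1, 0), Y = (0, 1).
1. U is the midpoint of WY ⇒ U = (1/2, 1/2)
2. J lies on line LU with LJ:JU = 2:5 ⇒ J = (1/7, 1/7)
2·[ULY] = -1/2, 2·[JWL] = -1/7
[ULY]:[JWL] = -1/2:-1/7 = 7/2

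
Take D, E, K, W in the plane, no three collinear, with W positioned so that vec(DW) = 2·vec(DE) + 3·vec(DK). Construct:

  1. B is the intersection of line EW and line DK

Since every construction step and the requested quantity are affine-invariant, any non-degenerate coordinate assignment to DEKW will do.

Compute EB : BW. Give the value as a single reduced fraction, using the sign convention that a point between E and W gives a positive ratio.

Assign D = (0, 0), E = (1, 0), K = (0, 1), W = (2, 3) — the answer is frame-independent, so this choice is without loss of generality.
1. B is the intersection of line EW and line DK ⇒ B = (0, -3)
B = E + t·(W−E) with t = -1, so EB:BW = t:(1−t) = -1:2

EB:BW = -1/2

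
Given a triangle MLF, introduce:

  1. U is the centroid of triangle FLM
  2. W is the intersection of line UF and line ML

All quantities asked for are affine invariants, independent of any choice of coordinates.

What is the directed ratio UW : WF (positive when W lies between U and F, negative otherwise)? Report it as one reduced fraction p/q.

Work in coordinates with M = (0, 0), L = (1, 0), F = (0, 1).
1. U is the centroid of triangle FLM ⇒ U = (1/3, 1/3)
2. W is the intersection of line UF and line ML ⇒ W = (1/2, 0)
W = U + t·(F−U) with t = -1/2, so UW:WF = t:(1−t) = -1/2:3/2

UW:WF = -1/3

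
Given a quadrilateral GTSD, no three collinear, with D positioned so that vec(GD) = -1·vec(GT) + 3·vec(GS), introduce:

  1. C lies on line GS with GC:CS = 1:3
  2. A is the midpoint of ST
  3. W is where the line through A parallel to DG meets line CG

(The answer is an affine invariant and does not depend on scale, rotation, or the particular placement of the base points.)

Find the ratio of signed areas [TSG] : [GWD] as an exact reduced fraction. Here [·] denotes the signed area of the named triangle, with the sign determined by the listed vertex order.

[TSG]:[GWD] = 1/2

Work in coordinates with G = (0, 0), T = (1, 0), S = (0, 1), D = (-1, 3).
1. C lies on line GS with GC:CS = 1:3 ⇒ C = (0, 1/4)
2. A is the midpoint of ST ⇒ A = (1/2, 1/2)
3. W is where the line through A parallel to DG meets line CG ⇒ W = (0, 2)
2·[TSG] = 1, 2·[GWD] = 2
[TSG]:[GWD] = 1:2 = 1/2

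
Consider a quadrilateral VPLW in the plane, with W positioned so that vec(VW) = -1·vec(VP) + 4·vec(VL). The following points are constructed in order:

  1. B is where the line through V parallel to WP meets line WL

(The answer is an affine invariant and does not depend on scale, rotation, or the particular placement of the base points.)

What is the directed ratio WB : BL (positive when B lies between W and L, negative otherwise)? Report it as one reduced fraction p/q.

Set V = (0, 0), P = (1, 0), L = (0, 1), W = (-1, 4); any affine frame gives the same invariant.
1. B is where the line through V parallel to WP meets line WL ⇒ B = (1, -2)
B = W + t·(L−W) with t = 2, so WB:BL = t:(1−t) = 2:-1

WB:BL = -2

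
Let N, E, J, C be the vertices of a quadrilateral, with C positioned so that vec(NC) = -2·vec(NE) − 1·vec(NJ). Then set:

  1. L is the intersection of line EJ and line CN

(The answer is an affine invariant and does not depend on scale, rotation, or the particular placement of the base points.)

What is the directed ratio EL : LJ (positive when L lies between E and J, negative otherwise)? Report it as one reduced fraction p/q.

EL:LJ = 1/2

Set N = (0, 0), E = (1, 0), J = (0, 1), C = (-2, -1); any affine frame gives the same invariant.
1. L is the intersection of line EJ and line CN ⇒ L = (2/3, 1/3)
L = E + t·(J−E) with t = 1/3, so EL:LJ = t:(1−t) = 1/3:2/3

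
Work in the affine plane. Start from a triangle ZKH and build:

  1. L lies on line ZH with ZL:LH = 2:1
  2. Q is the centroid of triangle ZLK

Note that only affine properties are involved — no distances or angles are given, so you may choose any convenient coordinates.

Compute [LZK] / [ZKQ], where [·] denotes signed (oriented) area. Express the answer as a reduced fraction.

Assign Z = (0, 0), K = (1, 0), H = (0, 1) — the answer is frame-independent, so this choice is without loss of generality.
1. L lies on line ZH with ZL:LH = 2:1 ⇒ L = (0, 2/3)
2. Q is the centroid of triangle ZLK ⇒ Q = (1/3, 2/9)
2·[LZK] = 2/3, 2·[ZKQ] = 2/9
[LZK]:[ZKQ] = 2/3:2/9 = 3

[LZK]:[ZKQ] = 3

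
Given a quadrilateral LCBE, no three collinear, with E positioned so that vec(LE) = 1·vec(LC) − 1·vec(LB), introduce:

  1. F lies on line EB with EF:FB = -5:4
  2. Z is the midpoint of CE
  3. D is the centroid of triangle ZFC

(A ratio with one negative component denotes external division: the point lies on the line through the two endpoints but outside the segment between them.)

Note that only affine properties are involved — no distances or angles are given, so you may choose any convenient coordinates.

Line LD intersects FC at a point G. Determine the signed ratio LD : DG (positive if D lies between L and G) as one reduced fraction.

LD:DG = 49/5

Set L = (0, 0), C = (1, 0), B = (0, 1), E = (1, -1); any affine frame gives the same invariant.
1. F lies on line EB with EF:FB = -5:4 ⇒ F = (-4, 9)
2. Z is the midpoint of CE ⇒ Z = (1, -1/2)
3. D is the centroid of triangle ZFC ⇒ D = (-2/3, 17/6)
line LD meets FC at G = (-36/49, 153/49)
D = L + t·(G−L) with t = 49/54, so LD:DG = 49/54:5/54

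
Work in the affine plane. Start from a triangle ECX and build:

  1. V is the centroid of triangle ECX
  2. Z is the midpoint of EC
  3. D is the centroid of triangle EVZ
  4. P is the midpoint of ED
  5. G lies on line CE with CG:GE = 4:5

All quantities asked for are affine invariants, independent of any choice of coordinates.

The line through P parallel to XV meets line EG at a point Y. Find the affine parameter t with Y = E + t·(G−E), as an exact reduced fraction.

t = 3/10

Choose coordinates E = (0, 0), C = (1, 0), X = (0, 1).
1. V is the centroid of triangle ECX ⇒ V = (1/3, 1/3)
2. Z is the midpoint of EC ⇒ Z = (1/2, 0)
3. D is the centroid of triangle EVZ ⇒ D = (5/18, 1/9)
4. P is the midpoint of ED ⇒ P = (5/36, 1/18)
5. G lies on line CE with CG:GE = 4:5 ⇒ G = (5/9, 0)
through P parallel to XV: direction (1/3, -2/3); meets EG at Y = (1/6, 0)
Y = E + t·(G−E) with t = 3/10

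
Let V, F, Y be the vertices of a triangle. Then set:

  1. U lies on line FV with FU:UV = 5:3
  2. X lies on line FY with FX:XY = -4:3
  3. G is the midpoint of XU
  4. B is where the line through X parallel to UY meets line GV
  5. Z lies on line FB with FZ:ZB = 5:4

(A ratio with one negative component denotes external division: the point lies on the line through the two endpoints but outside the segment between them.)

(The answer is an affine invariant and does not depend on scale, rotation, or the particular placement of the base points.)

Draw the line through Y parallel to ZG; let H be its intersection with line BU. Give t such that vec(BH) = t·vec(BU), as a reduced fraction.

Set V = (0, 0), F = (1, 0), Y = (0, 1); any affine frame gives the same invariant.
1. U lies on line FV with FU:UV = 5:3 ⇒ U = (3/8, 0)
2. X lies on line FY with FX:XY = -4:3 ⇒ X = (-3, 4)
3. G is the midpoint of XU ⇒ G = (-21/16, 2)
4. B is where the line through X parallel to UY meets line GV ⇒ B = (-7/2, 16/3)
5. Z lies on line FB with FZ:ZB = 5:4 ⇒ Z = (-3/2, 80/27)
through Y parallel to ZG: direction (3/16, -26/27); meets BU at H = (243/1888, 20/59)
H = B + t·(U−B) with t = 221/236

t = 221/236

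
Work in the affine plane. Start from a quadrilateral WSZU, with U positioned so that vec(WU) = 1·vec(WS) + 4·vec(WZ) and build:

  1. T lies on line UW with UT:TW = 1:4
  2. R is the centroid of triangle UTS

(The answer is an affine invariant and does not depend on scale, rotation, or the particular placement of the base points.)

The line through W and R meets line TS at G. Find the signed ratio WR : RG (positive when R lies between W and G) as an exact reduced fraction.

WR:RG = -13

Assign W = (0, 0), S = (1, 0), Z = (0, 1), U = (1, 4) — the answer is frame-independent, so this choice is without loss of generality.
1. T lies on line UW with UT:TW = 1:4 ⇒ T = (4/5, 16/5)
2. R is the centroid of triangle UTS ⇒ R = (14/15, 12/5)
line WR meets TS at G = (56/65, 144/65)
R = W + t·(G−W) with t = 13/12, so WR:RG = 13/12:-1/12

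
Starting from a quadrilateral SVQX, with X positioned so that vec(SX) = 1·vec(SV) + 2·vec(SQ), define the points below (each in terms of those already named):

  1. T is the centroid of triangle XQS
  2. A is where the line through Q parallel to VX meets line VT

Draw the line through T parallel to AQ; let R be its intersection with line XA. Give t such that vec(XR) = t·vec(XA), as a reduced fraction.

Choose coordinates S = (0, 0), V = (1, 0), Q = (0, 1), X = (1, 2).
1. T is the centroid of triangle XQS ⇒ T = (1/3, 1)
2. A is where the line through Q parallel to VX meets line VT ⇒ A = (0, 3/2)
through T parallel to AQ: direction (0, -1/2); meets XA at R = (1/3, 5/3)
R = X + t·(A−X) with t = 2/3

t = 2/3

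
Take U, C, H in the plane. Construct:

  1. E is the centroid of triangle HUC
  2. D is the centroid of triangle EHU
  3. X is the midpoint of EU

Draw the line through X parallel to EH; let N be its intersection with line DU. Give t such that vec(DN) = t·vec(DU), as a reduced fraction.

t = 1/4

Work in coordinates with U = (0, 0), C = (1, 0), H = (0, 1).
1. E is the centroid of triangle HUC ⇒ E = (1/3, 1/3)
2. D is the centroid of triangle EHU ⇒ D = (1/9, 4/9)
3. X is the midpoint of EU ⇒ X = (1/6, 1/6)
through X parallel to EH: direction (-1/3, 2/3); meets DU at N = (1/12, 1/3)
N = D + t·(U−D) with t = 1/4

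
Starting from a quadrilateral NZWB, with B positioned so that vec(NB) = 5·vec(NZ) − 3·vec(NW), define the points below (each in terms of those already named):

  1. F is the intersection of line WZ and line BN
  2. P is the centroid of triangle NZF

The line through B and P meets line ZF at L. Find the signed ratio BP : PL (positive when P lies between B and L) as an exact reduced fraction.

Choose coordinates N = (0, 0), Z = (1, 0), W = (0, 1), B = (5, -3).
1. F is the intersection of line WZ and line BN ⇒ F = (5/2, -3/2)
2. P is the centroid of triangle NZF ⇒ P = (7/6, -1/2)
line BP meets ZF at L = (17/8, -9/8)
P = B + t·(L−B) with t = 4/3, so BP:PL = 4/3:-1/3

BP:PL = -4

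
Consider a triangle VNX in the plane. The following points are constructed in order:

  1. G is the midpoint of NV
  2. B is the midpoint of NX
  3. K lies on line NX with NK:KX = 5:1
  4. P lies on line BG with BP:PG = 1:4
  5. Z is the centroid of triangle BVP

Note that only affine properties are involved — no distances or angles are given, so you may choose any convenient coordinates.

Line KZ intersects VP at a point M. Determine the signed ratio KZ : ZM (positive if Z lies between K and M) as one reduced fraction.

Work in coordinates with V = (0, 0), N = (1, 0), X = (0, 1).
1. G is the midpoint of NV ⇒ G = (1/2, 0)
2. B is the midpoint of NX ⇒ B = (1/2, 1/2)
3. K lies on line NX with NK:KX = 5:1 ⇒ K = (1/6, 5/6)
4. P lies on line BG with BP:PG = 1:4 ⇒ P = (1/2, 2/5)
5. Z is the centroid of triangle BVP ⇒ Z = (1/3, 3/10)
line KZ meets VP at M = (41/120, 41/150)
Z = K + t·(M−K) with t = 20/21, so KZ:ZM = 20/21:1/21

KZ:ZM = 20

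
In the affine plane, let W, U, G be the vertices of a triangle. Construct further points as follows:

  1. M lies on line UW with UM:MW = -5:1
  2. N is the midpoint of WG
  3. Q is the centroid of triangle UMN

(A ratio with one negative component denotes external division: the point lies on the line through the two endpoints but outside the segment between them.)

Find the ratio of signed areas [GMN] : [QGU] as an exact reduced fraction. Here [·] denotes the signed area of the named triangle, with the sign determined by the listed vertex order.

Work in coordinates with W = (0, 0), U = (1, 0), G = (0, 1).
1. M lies on line UW with UM:MW = -5:1 ⇒ M = (-1/4, 0)
2. N is the midpoint of WG ⇒ N = (0, 1/2)
3. Q is the centroid of triangle UMN ⇒ Q = (1/4, 1/6)
2·[GMN] = 1/8, 2·[QGU] = -7/12
[GMN]:[QGU] = 1/8:-7/12 = -3/14

[GMN]:[QGU] = -3/14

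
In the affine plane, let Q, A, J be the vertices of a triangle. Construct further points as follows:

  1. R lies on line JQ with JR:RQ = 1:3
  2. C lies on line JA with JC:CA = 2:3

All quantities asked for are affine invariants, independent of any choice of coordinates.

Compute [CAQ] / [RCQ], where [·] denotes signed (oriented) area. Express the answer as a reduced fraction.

Assign Q = (0, 0), A = (1, 0), J = (0, 1) — the answer is frame-independent, so this choice is without loss of generality.
1. R lies on line JQ with JR:RQ = 1:3 ⇒ R = (0, 3/4)
2. C lies on line JA with JC:CA = 2:3 ⇒ C = (2/5, 3/5)
2·[CAQ] = -3/5, 2·[RCQ] = -3/10
[CAQ]:[RCQ] = -3/5:-3/10 = 2

[CAQ]:[RCQ] = 2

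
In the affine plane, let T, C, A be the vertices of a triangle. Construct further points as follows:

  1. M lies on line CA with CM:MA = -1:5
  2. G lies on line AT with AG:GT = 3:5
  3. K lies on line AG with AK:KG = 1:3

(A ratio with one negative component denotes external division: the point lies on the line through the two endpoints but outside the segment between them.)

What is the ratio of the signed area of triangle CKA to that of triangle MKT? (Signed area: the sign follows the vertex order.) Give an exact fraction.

Work in coordinates with T = (0, 0), C = (1, 0), A = (0, 1).
1. M lies on line CA with CM:MA = -1:5 ⇒ M = (5/4, -1/4)
2. G lies on line AT with AG:GT = 3:5 ⇒ G = (0, 5/8)
3. K lies on line AG with AK:KG = 1:3 ⇒ K = (0, 29/32)
2·[CKA] = -3/32, 2·[MKT] = 145/128
[CKA]:[MKT] = -3/32:145/128 = -12/145

[CKA]:[MKT] = -12/145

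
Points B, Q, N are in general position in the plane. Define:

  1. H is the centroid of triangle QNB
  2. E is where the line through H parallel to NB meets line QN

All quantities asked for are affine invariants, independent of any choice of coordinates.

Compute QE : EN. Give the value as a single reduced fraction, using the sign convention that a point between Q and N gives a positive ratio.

QE:EN = 2

Work in coordinates with B = (0, 0), Q = (1, 0), N = (0, 1).
1. H is the centroid of triangle QNB ⇒ H = (1/3, 1/3)
2. E is where the line through H parallel to NB meets line QN ⇒ E = (1/3, 2/3)
E = Q + t·(N−Q) with t = 2/3, so QE:EN = t:(1−t) = 2/3:1/3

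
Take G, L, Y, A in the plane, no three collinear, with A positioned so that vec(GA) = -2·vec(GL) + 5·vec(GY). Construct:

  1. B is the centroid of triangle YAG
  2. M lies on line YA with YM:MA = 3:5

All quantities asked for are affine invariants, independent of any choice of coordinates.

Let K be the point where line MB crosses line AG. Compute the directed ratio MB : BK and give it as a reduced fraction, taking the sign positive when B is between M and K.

Assign G = (0, 0), L = (1, 0), Y = (0, 1), A = (-2, 5) — the answer is frame-independent, so this choice is without loss of generality.
1. B is the centroid of triangle YAG ⇒ B = (-2/3, 2)
2. M lies on line YA with YM:MA = 3:5 ⇒ M = (-3/4, 5/2)
line MB meets AG at K = (-4/7, 10/7)
B = M + t·(K−M) with t = 7/15, so MB:BK = 7/15:8/15

MB:BK = 7/8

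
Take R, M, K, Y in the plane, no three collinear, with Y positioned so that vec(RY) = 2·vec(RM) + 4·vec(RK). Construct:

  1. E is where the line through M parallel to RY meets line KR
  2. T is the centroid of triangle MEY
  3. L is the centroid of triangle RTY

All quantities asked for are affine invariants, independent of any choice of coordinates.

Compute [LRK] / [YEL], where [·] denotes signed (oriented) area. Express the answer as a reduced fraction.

[LRK]:[YEL] = 9/10

Set R = (0, 0), M = (1, 0), K = (0, 1), Y = (2, 4); any affine frame gives the same invariant.
1. E is where the line through M parallel to RY meets line KR ⇒ E = (0, -2)
2. T is the centroid of triangle MEY ⇒ T = (1, 2/3)
3. L is the centroid of triangle RTY ⇒ L = (1, 14/9)
2·[LRK] = -1, 2·[YEL] = -10/9
[LRK]:[YEL] = -1:-10/9 = 9/10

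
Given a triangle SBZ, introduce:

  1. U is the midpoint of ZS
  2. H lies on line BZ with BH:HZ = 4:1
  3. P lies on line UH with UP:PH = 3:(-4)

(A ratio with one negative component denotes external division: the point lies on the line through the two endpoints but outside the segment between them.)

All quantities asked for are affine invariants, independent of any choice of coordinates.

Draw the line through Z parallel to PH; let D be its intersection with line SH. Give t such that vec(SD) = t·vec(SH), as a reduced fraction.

t = 2

Set S = (0, 0), B = (1, 0), Z = (0, 1); any affine frame gives the same invariant.
1. U is the midpoint of ZS ⇒ U = (0, 1/2)
2. H lies on line BZ with BH:HZ = 4:1 ⇒ H = (1/5, 4/5)
3. P lies on line UH with UP:PH = 3:(-4) ⇒ P = (-3/5, -2/5)
through Z parallel to PH: direction (4/5, 6/5); meets SH at D = (2/5, 8/5)
D = S + t·(H−S) with t = 2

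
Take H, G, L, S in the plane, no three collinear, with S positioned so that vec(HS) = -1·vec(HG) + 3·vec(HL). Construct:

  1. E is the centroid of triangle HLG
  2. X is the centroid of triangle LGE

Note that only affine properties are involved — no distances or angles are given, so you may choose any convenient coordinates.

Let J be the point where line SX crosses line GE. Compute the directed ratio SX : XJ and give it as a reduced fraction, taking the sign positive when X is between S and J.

SX:XJ = 11

Assign H = (0, 0), G = (1, 0), L = (0, 1), S = (-1, 3) — the answer is frame-independent, so this choice is without loss of generality.
1. E is the centroid of triangle HLG ⇒ E = (1/3, 1/3)
2. X is the centroid of triangle LGE ⇒ X = (4/9, 4/9)
line SX meets GE at J = (19/33, 7/33)
X = S + t·(J−S) with t = 11/12, so SX:XJ = 11/12:1/12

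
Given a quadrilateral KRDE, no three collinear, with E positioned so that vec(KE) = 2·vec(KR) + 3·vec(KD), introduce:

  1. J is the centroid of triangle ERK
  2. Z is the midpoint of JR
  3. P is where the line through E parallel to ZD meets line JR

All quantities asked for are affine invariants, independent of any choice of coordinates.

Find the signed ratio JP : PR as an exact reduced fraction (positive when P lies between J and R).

JP:PR = -5/7

Assign K = (0, 0), R = (1, 0), D = (0, 1), E = (2, 3) — the answer is frame-independent, so this choice is without loss of generality.
1. J is the centroid of triangle ERK ⇒ J = (1, 1)
2. Z is the midpoint of JR ⇒ Z = (1, 1/2)
3. P is where the line through E parallel to ZD meets line JR ⇒ P = (1, 7/2)
P = J + t·(R−J) with t = -5/2, so JP:PR = t:(1−t) = -5/2:7/2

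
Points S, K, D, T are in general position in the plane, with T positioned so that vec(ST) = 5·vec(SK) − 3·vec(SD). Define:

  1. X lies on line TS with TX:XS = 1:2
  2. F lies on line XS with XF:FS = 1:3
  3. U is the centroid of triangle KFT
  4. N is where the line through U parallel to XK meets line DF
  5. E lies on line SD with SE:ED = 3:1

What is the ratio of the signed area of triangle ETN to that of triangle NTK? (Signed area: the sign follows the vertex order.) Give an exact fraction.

[ETN]:[NTK] = -5/4

Work in coordinates with S = (0, 0), K = (1, 0), D = (0, 1), T = (5, -3).
1. X lies on line TS with TX:XS = 1:2 ⇒ X = (10/3, -2)
2. F lies on line XS with XF:FS = 1:3 ⇒ F = (5/2, -3/2)
3. U is the centroid of triangle KFT ⇒ U = (17/6, -3/2)
4. N is where the line through U parallel to XK meets line DF ⇒ N = (1/2, 1/2)
5. E lies on line SD with SE:ED = 3:1 ⇒ E = (0, 3/4)
2·[ETN] = 5/8, 2·[NTK] = -1/2
[ETN]:[NTK] = 5/8:-1/2 = -5/4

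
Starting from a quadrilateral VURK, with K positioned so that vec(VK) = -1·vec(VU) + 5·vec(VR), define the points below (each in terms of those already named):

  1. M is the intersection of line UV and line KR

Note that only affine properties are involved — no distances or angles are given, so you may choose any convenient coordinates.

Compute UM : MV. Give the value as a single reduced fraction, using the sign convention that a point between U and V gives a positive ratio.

UM:MV = 3

Work in coordinates with V = (0, 0), U = (1, 0), R = (0, 1), K = (-1, 5).
1. M is the intersection of line UV and line KR ⇒ M = (1/4, 0)
M = U + t·(V−U) with t = 3/4, so UM:MV = t:(1−t) = 3/4:1/4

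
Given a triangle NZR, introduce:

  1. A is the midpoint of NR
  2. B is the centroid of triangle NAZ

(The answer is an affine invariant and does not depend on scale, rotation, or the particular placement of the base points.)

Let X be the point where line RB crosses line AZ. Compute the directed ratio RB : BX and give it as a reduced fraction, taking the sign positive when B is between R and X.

Assign N = (0, 0), Z = (1, 0), R = (0, 1) — the answer is frame-independent, so this choice is without loss of generality.
1. A is the midpoint of NR ⇒ A = (0, 1/2)
2. B is the centroid of triangle NAZ ⇒ B = (1/3, 1/6)
line RB meets AZ at X = (1/4, 3/8)
B = R + t·(X−R) with t = 4/3, so RB:BX = 4/3:-1/3

RB:BX = -4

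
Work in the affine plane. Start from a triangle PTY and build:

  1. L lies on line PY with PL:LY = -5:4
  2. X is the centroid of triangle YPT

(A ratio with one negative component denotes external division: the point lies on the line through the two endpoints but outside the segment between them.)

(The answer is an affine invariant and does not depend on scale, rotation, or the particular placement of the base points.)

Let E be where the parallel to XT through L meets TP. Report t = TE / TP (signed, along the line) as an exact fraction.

t = -9

Assign P = (0, 0), T = (1, 0), Y = (0, 1) — the answer is frame-independent, so this choice is without loss of generality.
1. L lies on line PY with PL:LY = -5:4 ⇒ L = (0, 5)
2. X is the centroid of triangle YPT ⇒ X = (1/3, 1/3)
through L parallel to XT: direction (2/3, -1/3); meets TP at E = (10, 0)
E = T + t·(P−T) with t = -9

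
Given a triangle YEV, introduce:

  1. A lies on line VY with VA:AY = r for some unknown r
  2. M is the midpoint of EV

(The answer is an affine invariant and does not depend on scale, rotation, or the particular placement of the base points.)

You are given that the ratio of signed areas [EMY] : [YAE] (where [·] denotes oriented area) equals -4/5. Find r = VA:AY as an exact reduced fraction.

r = 3/5

Set Y = (0, 0), E = (1, 0), V = (0, 1); any affine frame gives the same invariant.
1. With VA:AY = r, write λ = r/(r+1) so A = V + λ·(Y−V); A is affine-linear in λ
2. M is the midpoint of EV ⇒ M = (1/2, 1/2)
Every point depending on A is an affine combination of A and λ-independent points, so each such coordinate is linear in λ; the λ² term in each signed area is a multiple of (Y−V)×(Y−V) = 0, so 2·[EMY] and 2·[YAE] are each linear in λ. Evaluating at λ=0 and λ=1:
  2·[EMY] = 1/2,   2·[YAE] = λ − 1
So [EMY]:[YAE] = (1/2) / (λ − 1). Setting this equal to -4/5:
  1/2 = -4/5·(λ − 1)  ⇒  λ = 3/8
Then r = λ/(1−λ) = (3/8)/(5/8) = 3/5. Check: with r = 3/5, A = (0, 5/8) and [EMY]:[YAE] = -4/5 as required.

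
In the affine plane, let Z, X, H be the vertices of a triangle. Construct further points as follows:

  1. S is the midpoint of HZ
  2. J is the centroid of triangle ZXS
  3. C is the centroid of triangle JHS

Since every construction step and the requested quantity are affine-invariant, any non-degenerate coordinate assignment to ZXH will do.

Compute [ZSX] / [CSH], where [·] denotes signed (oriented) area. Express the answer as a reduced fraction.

[ZSX]:[CSH] = 9

Assign Z = (0, 0), X = (1, 0), H = (0, 1) — the answer is frame-independent, so this choice is without loss of generality.
1. S is the midpoint of HZ ⇒ S = (0, 1/2)
2. J is the centroid of triangle ZXS ⇒ J = (1/3, 1/6)
3. C is the centroid of triangle JHS ⇒ C = (1/9, 5/9)
2·[ZSX] = -1/2, 2·[CSH] = -1/18
[ZSX]:[CSH] = -1/2:-1/18 = 9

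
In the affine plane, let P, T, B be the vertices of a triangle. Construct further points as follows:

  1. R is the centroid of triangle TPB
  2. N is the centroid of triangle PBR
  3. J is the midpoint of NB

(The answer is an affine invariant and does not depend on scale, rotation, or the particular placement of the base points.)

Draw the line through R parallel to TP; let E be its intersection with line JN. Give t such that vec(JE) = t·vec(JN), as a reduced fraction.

t = 7/5

Set P = (0, 0), T = (1, 0), B = (0, 1); any affine frame gives the same invariant.
1. R is the centroid of triangle TPB ⇒ R = (1/3, 1/3)
2. N is the centroid of triangle PBR ⇒ N = (1/9, 4/9)
3. J is the midpoint of NB ⇒ J = (1/18, 13/18)
through R parallel to TP: direction (-1, 0); meets JN at E = (2/15, 1/3)
E = J + t·(N−J) with t = 7/5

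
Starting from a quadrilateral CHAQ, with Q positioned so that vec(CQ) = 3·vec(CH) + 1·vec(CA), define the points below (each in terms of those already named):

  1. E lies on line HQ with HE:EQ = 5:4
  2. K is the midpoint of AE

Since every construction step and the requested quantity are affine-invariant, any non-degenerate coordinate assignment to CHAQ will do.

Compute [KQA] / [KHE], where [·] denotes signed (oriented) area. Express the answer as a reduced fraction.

[KQA]:[KHE] = 4/5

Choose coordinates C = (0, 0), H = (1, 0), A = (0, 1), Q = (3, 1).
1. E lies on line HQ with HE:EQ = 5:4 ⇒ E = (19/9, 5/9)
2. K is the midpoint of AE ⇒ K = (19/18, 7/9)
2·[KQA] = 2/3, 2·[KHE] = 5/6
[KQA]:[KHE] = 2/3:5/6 = 4/5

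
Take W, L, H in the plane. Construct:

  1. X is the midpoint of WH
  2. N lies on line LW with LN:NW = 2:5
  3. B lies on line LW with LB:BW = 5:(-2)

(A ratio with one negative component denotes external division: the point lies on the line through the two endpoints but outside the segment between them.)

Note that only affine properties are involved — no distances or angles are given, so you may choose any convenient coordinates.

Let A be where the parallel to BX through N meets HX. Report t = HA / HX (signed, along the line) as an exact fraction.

t = 43/14

Assign W = (0, 0), L = (1, 0), H = (0, 1) — the answer is frame-independent, so this choice is without loss of generality.
1. X is the midpoint of WH ⇒ X = (0, 1/2)
2. N lies on line LW with LN:NW = 2:5 ⇒ N = (5/7, 0)
3. B lies on line LW with LB:BW = 5:(-2) ⇒ B = (-2/3, 0)
through N parallel to BX: direction (2/3, 1/2); meets HX at A = (0, -15/28)
A = H + t·(X−H) with t = 43/14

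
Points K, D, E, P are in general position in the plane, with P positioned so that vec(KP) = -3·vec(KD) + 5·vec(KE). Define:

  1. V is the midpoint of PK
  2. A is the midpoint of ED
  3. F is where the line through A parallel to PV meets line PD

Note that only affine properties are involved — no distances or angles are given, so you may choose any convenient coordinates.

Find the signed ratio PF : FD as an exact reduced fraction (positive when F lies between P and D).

PF:FD = 4

Set K = (0, 0), D = (1, 0), E = (0, 1), P = (-3, 5); any affine frame gives the same invariant.
1. V is the midpoint of PK ⇒ V = (-3/2, 5/2)
2. A is the midpoint of ED ⇒ A = (1/2, 1/2)
3. F is where the line through A parallel to PV meets line PD ⇒ F = (1/5, 1)
F = P + t·(D−P) with t = 4/5, so PF:FD = t:(1−t) = 4/5:1/5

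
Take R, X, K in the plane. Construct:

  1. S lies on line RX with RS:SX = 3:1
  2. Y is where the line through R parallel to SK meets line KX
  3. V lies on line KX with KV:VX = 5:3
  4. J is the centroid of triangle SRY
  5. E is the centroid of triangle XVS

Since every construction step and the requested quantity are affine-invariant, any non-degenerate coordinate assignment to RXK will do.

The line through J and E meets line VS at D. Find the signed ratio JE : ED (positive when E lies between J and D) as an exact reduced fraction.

JE:ED = -41/3

Work in coordinates with R = (0, 0), X = (1, 0), K = (0, 1).
1. S lies on line RX with RS:SX = 3:1 ⇒ S = (3/4, 0)
2. Y is where the line through R parallel to SK meets line KX ⇒ Y = (-3, 4)
3. V lies on line KX with KV:VX = 5:3 ⇒ V = (5/8, 3/8)
4. J is the centroid of triangle SRY ⇒ J = (-3/4, 4/3)
5. E is the centroid of triangle XVS ⇒ E = (19/24, 1/8)
line JE meets VS at D = (167/246, 35/164)
E = J + t·(D−J) with t = 41/38, so JE:ED = 41/38:-3/38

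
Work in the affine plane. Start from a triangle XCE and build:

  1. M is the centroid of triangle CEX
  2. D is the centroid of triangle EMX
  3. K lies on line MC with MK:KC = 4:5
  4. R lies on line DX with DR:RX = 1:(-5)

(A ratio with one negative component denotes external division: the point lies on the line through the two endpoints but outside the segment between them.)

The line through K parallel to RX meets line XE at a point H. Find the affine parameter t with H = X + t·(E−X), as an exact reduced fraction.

t = -7/3

Choose coordinates X = (0, 0), C = (1, 0), E = (0, 1).
1. M is the centroid of triangle CEX ⇒ M = (1/3, 1/3)
2. D is the centroid of triangle EMX ⇒ D = (1/9, 4/9)
3. K lies on line MC with MK:KC = 4:5 ⇒ K = (17/27, 5/27)
4. R lies on line DX with DR:RX = 1:(-5) ⇒ R = (5/36, 5/9)
through K parallel to RX: direction (-5/36, -5/9); meets XE at H = (0, -7/3)
H = X + t·(E−X) with t = -7/3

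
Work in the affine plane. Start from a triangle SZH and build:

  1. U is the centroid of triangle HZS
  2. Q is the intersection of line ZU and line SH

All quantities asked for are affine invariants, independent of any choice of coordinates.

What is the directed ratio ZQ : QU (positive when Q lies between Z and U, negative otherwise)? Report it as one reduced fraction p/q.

ZQ:QU = -3

Choose coordinates S = (0, 0), Z = (1, 0), H = (0, 1).
1. U is the centroid of triangle HZS ⇒ U = (1/3, 1/3)
2. Q is the intersection of line ZU and line SH ⇒ Q = (0, 1/2)
Q = Z + t·(U−Z) with t = 3/2, so ZQ:QU = t:(1−t) = 3/2:-1/2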